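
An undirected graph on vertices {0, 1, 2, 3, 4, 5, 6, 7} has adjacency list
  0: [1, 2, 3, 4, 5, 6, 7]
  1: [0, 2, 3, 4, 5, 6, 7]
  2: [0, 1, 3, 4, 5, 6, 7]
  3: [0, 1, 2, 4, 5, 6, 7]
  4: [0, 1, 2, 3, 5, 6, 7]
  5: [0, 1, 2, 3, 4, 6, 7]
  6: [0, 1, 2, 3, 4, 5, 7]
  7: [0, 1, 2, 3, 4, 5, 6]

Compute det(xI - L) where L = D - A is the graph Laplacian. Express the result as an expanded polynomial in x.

Each diagonal entry of L is the vertex degree and each off-diagonal entry is -1 where an edge is present, 0 otherwise; in the order [0, 1, 2, 3, 4, 5, 6, 7] the diagonal is [7, 7, 7, 7, 7, 7, 7, 7]. The eigenvalues of L are [0, 8, 8, 8, 8, 8, 8, 8]; the characteristic polynomial is the product of (x - lambda_i), which multiplies out to x^8 - 56x^7 + 1344x^6 - 17920x^5 + 143360x^4 - 688128x^3 + 1835008x^2 - 2097152x. Since p(0) = det(-L) = 0, x divides p(x).

x^8 - 56x^7 + 1344x^6 - 17920x^5 + 143360x^4 - 688128x^3 + 1835008x^2 - 2097152x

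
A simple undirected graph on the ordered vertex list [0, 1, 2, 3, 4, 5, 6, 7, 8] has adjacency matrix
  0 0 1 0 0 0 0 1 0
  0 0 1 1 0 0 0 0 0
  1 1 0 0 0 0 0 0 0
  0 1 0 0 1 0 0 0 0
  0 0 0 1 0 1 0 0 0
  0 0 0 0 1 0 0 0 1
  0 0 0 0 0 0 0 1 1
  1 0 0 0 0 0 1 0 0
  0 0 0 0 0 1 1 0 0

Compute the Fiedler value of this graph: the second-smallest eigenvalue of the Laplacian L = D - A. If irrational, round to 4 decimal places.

0.4679

Reading degrees in the order [0, 1, 2, 3, 4, 5, 6, 7, 8] gives [2, 2, 2, 2, 2, 2, 2, 2, 2]; set D = diag(2, 2, 2, 2, 2, 2, 2, 2, 2) and form L = D - A. The smallest Laplacian eigenvalue is always 0. The next one, lambda_2 = 0.4679, measures how hard the graph is to disconnect: larger values mean better connectivity. By the matrix-tree theorem the graph has (1/9) * product of the nonzero eigenvalues = 9 spanning trees.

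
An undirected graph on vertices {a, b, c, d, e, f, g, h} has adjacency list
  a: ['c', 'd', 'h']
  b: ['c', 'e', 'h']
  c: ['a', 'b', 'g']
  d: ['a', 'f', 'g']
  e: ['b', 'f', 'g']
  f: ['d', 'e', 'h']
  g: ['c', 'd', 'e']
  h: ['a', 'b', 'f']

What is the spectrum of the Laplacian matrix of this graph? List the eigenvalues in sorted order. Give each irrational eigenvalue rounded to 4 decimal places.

With the vertex order [a, b, c, d, e, f, g, h], the degrees are [3, 3, 3, 3, 3, 3, 3, 3], giving D = diag(3, 3, 3, 3, 3, 3, 3, 3) and L = D - A. L is symmetric positive semidefinite, so every eigenvalue is real and nonnegative. The single zero eigenvalue shows the graph is connected. The eigenvalues sum to 24, which equals trace(L) = 2|E|. There is one zero in the spectrum, matching the 1 component.

[0, 2, 2, 2, 4, 4, 4, 6]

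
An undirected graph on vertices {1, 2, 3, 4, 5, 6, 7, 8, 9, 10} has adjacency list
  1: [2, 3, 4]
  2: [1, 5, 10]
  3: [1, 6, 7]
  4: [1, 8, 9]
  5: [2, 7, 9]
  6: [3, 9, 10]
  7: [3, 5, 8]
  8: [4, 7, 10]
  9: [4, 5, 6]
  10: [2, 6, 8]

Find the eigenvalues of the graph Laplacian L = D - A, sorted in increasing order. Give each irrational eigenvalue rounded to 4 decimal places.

With the vertex order [1, 2, 3, 4, 5, 6, 7, 8, 9, 10], the degrees are [3, 3, 3, 3, 3, 3, 3, 3, 3, 3], giving D = diag(3, 3, 3, 3, 3, 3, 3, 3, 3, 3) and L = D - A. Diagonalising L (or applying a numerical eigensolver to the 10x10 matrix) gives the spectrum above. The single zero eigenvalue shows the graph is connected. There is one zero in the spectrum, matching the 1 component. The largest eigenvalue, 5, is at most the vertex count 10.

[0, 2, 2, 2, 2, 2, 5, 5, 5, 5]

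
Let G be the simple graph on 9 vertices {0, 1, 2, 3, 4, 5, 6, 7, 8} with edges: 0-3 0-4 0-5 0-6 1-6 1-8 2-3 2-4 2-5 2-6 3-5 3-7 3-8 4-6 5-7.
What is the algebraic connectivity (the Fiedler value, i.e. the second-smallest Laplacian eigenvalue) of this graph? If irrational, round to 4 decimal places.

1.0398

Reading degrees in the order [0, 1, 2, 3, 4, 5, 6, 7, 8] gives [4, 2, 4, 5, 3, 4, 4, 2, 2]; set D = diag(4, 2, 4, 5, 3, 4, 4, 2, 2) and form L = D - A. The sorted Laplacian eigenvalues are [0, 1.0398, 1.4493, 2.6595, 3.6364, 4, 4.8435, 5.6687, 6.7029]; the algebraic connectivity is the second entry, 1.0398.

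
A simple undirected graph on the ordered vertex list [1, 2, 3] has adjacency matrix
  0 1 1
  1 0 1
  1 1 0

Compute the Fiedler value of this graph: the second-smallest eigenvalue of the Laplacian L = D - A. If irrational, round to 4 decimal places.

3

Reading degrees in the order [1, 2, 3] gives [2, 2, 2]; set D = diag(2, 2, 2) and form L = D - A. Computing the eigenvalues of L and sorting gives [0, 3, 3]. The Fiedler value lambda_2 = 3 is strictly positive, so the graph is connected. The largest eigenvalue, 3, is at most the vertex count 3.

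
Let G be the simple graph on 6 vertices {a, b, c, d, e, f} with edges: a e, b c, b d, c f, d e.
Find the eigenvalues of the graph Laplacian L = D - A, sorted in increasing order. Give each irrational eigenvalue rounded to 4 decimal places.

Reading degrees in the order [a, b, c, d, e, f] gives [1, 2, 2, 2, 2, 1]; set D = diag(1, 2, 2, 2, 2, 1) and form L = D - A. Diagonalising L (or applying a numerical eigensolver to the 6x6 matrix) gives the spectrum above. The single zero eigenvalue shows the graph is connected. By the matrix-tree theorem the graph has (1/6) * product of the nonzero eigenvalues = 1 spanning tree.

[0, 0.2679, 1, 2, 3, 3.7321]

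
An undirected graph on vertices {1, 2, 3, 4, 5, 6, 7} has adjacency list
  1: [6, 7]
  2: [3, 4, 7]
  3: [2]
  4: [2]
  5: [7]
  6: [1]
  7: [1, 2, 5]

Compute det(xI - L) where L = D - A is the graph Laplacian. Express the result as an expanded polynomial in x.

x^7 - 12x^6 + 53x^5 - 108x^4 + 105x^3 - 46x^2 + 7x

Each diagonal entry of L is the vertex degree and each off-diagonal entry is -1 where an edge is present, 0 otherwise; in the order [1, 2, 3, 4, 5, 6, 7] the diagonal is [2, 3, 1, 1, 1, 1, 3]. L has integer entries, so p(x) = det(xI - L) has integer coefficients. Expanding the determinant yields x^7 - 12x^6 + 53x^5 - 108x^4 + 105x^3 - 46x^2 + 7x. The coefficient of x^6 equals -trace(L) = -12, matching the sum of degrees. The largest eigenvalue, 4.6287, is at most the vertex count 7.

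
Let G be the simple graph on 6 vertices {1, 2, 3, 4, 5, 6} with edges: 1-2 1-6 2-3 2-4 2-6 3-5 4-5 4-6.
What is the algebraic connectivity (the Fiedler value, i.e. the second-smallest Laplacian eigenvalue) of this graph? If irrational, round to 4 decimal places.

1.1088

Each diagonal entry of L is the vertex degree and each off-diagonal entry is -1 where an edge is present, 0 otherwise; in the order [1, 2, 3, 4, 5, 6] the diagonal is [2, 4, 2, 3, 2, 3]. The smallest Laplacian eigenvalue is always 0. The next one, lambda_2 = 1.1088, measures how hard the graph is to disconnect: larger values mean better connectivity. The largest eigenvalue, 5.2784, is at most the vertex count 6.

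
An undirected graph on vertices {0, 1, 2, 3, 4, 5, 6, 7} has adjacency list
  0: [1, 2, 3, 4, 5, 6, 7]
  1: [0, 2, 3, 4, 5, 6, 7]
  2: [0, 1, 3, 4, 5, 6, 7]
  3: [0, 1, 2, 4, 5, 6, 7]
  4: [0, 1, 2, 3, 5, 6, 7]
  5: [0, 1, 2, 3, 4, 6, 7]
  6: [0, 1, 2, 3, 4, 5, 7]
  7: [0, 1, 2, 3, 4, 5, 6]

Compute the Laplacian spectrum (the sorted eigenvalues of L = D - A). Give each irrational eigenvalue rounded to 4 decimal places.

Reading degrees in the order [0, 1, 2, 3, 4, 5, 6, 7] gives [7, 7, 7, 7, 7, 7, 7, 7]; set D = diag(7, 7, 7, 7, 7, 7, 7, 7) and form L = D - A. Since every row of L sums to 0, the all-ones vector is in the kernel and 0 is an eigenvalue. The single zero eigenvalue shows the graph is connected. The eigenvalues sum to 56, which equals trace(L) = 2|E|.

[0, 8, 8, 8, 8, 8, 8, 8]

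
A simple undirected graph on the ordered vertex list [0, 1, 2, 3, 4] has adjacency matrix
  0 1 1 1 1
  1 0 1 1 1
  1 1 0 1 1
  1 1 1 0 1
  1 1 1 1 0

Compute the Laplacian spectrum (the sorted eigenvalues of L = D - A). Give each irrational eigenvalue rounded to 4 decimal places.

With the vertex order [0, 1, 2, 3, 4], the degrees are [4, 4, 4, 4, 4], giving D = diag(4, 4, 4, 4, 4) and L = D - A. The multiplicity of 0 as a Laplacian eigenvalue equals the number of connected components. The single zero eigenvalue shows the graph is connected. The largest eigenvalue, 5, is at most the vertex count 5. The eigenvalues sum to 20, which equals trace(L) = 2|E|.

[0, 5, 5, 5, 5]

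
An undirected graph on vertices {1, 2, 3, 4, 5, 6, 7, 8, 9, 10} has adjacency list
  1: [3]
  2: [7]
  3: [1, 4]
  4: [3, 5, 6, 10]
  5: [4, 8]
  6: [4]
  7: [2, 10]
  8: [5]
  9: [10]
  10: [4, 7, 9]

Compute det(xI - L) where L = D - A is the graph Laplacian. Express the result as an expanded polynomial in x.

x^10 - 18x^9 + 132x^8 - 514x^7 + 1159x^6 - 1548x^5 + 1208x^4 - 528x^3 + 117x^2 - 10x

Reading degrees in the order [1, 2, 3, 4, 5, 6, 7, 8, 9, 10] gives [1, 1, 2, 4, 2, 1, 2, 1, 1, 3]; set D = diag(1, 1, 2, 4, 2, 1, 2, 1, 1, 3) and form L = D - A. L has integer entries, so p(x) = det(xI - L) has integer coefficients. Expanding the determinant yields x^10 - 18x^9 + 132x^8 - 514x^7 + 1159x^6 - 1548x^5 + 1208x^4 - 528x^3 + 117x^2 - 10x. Since p(0) = det(-L) = 0, x divides p(x). By the matrix-tree theorem the graph has (1/10) * product of the nonzero eigenvalues = 1 spanning tree.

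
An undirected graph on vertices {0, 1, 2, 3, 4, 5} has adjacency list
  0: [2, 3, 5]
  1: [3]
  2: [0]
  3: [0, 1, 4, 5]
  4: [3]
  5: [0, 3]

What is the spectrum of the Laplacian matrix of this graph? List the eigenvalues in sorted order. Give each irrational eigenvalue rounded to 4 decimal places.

Each diagonal entry of L is the vertex degree and each off-diagonal entry is -1 where an edge is present, 0 otherwise; in the order [0, 1, 2, 3, 4, 5] the diagonal is [3, 1, 1, 4, 1, 2]. The multiplicity of 0 as a Laplacian eigenvalue equals the number of connected components. The eigenvalues sum to 12, which equals trace(L) = 2|E|.

[0, 0.6314, 1, 1.4738, 3.7877, 5.1071]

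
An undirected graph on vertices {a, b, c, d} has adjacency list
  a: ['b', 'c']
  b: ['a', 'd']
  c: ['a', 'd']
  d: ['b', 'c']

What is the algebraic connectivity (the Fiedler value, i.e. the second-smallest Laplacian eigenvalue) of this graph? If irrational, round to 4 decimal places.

Reading degrees in the order [a, b, c, d] gives [2, 2, 2, 2]; set D = diag(2, 2, 2, 2) and form L = D - A. The sorted Laplacian eigenvalues are [0, 2, 2, 4]; the algebraic connectivity is the second entry, 2.

2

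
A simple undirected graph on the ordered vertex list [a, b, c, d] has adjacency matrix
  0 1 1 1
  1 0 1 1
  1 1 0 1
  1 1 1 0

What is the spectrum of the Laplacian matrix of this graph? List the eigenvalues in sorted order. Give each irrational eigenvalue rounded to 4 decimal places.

With the vertex order [a, b, c, d], the degrees are [3, 3, 3, 3], giving D = diag(3, 3, 3, 3) and L = D - A. L is symmetric positive semidefinite, so every eigenvalue is real and nonnegative. The single zero eigenvalue shows the graph is connected.

[0, 4, 4, 4]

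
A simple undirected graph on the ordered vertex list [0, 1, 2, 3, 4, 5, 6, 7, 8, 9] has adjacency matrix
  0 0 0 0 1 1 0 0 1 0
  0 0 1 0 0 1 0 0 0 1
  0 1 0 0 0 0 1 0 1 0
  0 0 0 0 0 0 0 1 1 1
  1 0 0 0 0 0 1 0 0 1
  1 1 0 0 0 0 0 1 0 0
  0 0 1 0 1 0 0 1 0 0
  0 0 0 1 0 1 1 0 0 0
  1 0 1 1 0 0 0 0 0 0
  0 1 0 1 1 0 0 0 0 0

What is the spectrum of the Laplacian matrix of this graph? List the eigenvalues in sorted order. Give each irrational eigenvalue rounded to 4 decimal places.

Each diagonal entry of L is the vertex degree and each off-diagonal entry is -1 where an edge is present, 0 otherwise; in the order [0, 1, 2, 3, 4, 5, 6, 7, 8, 9] the diagonal is [3, 3, 3, 3, 3, 3, 3, 3, 3, 3]. L is symmetric positive semidefinite, so every eigenvalue is real and nonnegative.

[0, 2, 2, 2, 2, 2, 5, 5, 5, 5]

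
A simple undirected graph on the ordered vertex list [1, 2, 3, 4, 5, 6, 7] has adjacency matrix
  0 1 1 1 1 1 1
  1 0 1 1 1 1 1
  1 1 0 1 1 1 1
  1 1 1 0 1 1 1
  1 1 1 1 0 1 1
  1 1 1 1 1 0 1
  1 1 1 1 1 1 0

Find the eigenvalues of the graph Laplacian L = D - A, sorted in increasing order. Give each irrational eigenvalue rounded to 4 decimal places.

[0, 7, 7, 7, 7, 7, 7]

Reading degrees in the order [1, 2, 3, 4, 5, 6, 7] gives [6, 6, 6, 6, 6, 6, 6]; set D = diag(6, 6, 6, 6, 6, 6, 6) and form L = D - A. Since every row of L sums to 0, the all-ones vector is in the kernel and 0 is an eigenvalue. The single zero eigenvalue shows the graph is connected. There is one zero in the spectrum, matching the 1 component.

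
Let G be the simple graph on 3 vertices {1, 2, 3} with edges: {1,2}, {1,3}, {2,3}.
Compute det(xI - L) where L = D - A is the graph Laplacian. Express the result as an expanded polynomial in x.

x^3 - 6x^2 + 9x

Each diagonal entry of L is the vertex degree and each off-diagonal entry is -1 where an edge is present, 0 otherwise; in the order [1, 2, 3] the diagonal is [2, 2, 2]. The eigenvalues of L are [0, 3, 3]; the characteristic polynomial is the product of (x - lambda_i), which multiplies out to x^3 - 6x^2 + 9x. Since p(0) = det(-L) = 0, x divides p(x). The eigenvalues sum to 6, which equals trace(L) = 2|E|. By the matrix-tree theorem the graph has (1/3) * product of the nonzero eigenvalues = 3 spanning trees.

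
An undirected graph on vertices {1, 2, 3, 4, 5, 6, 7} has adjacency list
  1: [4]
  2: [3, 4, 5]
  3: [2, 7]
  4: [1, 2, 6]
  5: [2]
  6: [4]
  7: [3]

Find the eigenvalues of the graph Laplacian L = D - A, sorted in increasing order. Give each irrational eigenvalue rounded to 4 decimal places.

Each diagonal entry of L is the vertex degree and each off-diagonal entry is -1 where an edge is present, 0 otherwise; in the order [1, 2, 3, 4, 5, 6, 7] the diagonal is [1, 3, 2, 3, 1, 1, 1]. Diagonalising L (or applying a numerical eigensolver to the 7x7 matrix) gives the spectrum above. The single zero eigenvalue shows the graph is connected. The largest eigenvalue, 4.6287, is at most the vertex count 7.

[0, 0.3217, 0.6802, 1, 2.1397, 3.2297, 4.6287]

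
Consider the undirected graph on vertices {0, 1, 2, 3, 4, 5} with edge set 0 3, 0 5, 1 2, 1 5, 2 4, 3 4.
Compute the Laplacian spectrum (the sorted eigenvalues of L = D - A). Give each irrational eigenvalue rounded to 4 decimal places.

[0, 1, 1, 3, 3, 4]

With the vertex order [0, 1, 2, 3, 4, 5], the degrees are [2, 2, 2, 2, 2, 2], giving D = diag(2, 2, 2, 2, 2, 2) and L = D - A. The multiplicity of 0 as a Laplacian eigenvalue equals the number of connected components. By the matrix-tree theorem the graph has (1/6) * product of the nonzero eigenvalues = 6 spanning trees. The largest eigenvalue, 4, is at most the vertex count 6.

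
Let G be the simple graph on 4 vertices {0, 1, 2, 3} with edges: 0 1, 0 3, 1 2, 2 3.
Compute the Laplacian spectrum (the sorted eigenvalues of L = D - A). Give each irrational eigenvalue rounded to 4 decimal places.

With the vertex order [0, 1, 2, 3], the degrees are [2, 2, 2, 2], giving D = diag(2, 2, 2, 2) and L = D - A. The multiplicity of 0 as a Laplacian eigenvalue equals the number of connected components. The largest eigenvalue, 4, is at most the vertex count 4. By the matrix-tree theorem the graph has (1/4) * product of the nonzero eigenvalues = 4 spanning trees.

[0, 2, 2, 4]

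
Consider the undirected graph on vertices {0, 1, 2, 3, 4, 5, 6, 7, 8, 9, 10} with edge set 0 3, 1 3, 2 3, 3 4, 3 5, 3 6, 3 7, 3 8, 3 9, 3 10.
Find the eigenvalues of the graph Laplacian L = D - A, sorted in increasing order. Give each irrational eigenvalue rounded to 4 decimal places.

[0, 1, 1, 1, 1, 1, 1, 1, 1, 1, 11]

Each diagonal entry of L is the vertex degree and each off-diagonal entry is -1 where an edge is present, 0 otherwise; in the order [0, 1, 2, 3, 4, 5, 6, 7, 8, 9, 10] the diagonal is [1, 1, 1, 10, 1, 1, 1, 1, 1, 1, 1]. L is symmetric positive semidefinite, so every eigenvalue is real and nonnegative. The single zero eigenvalue shows the graph is connected. By the matrix-tree theorem the graph has (1/11) * product of the nonzero eigenvalues = 1 spanning tree. The eigenvalues sum to 20, which equals trace(L) = 2|E|.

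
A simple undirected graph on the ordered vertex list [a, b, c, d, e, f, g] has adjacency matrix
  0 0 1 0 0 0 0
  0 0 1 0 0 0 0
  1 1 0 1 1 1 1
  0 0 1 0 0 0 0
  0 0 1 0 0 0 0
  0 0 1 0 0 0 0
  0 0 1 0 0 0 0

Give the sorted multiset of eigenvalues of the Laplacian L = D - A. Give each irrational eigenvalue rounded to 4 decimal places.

[0, 1, 1, 1, 1, 1, 7]

Each diagonal entry of L is the vertex degree and each off-diagonal entry is -1 where an edge is present, 0 otherwise; in the order [a, b, c, d, e, f, g] the diagonal is [1, 1, 6, 1, 1, 1, 1]. Diagonalising L (or applying a numerical eigensolver to the 7x7 matrix) gives the spectrum above. The largest eigenvalue, 7, is at most the vertex count 7. The eigenvalues sum to 12, which equals trace(L) = 2|E|.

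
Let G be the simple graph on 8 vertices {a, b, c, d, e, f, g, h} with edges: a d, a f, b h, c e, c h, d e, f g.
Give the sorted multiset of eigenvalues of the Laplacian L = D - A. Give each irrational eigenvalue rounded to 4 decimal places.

[0, 0.1522, 0.5858, 1.2346, 2, 2.7654, 3.4142, 3.8478]

Each diagonal entry of L is the vertex degree and each off-diagonal entry is -1 where an edge is present, 0 otherwise; in the order [a, b, c, d, e, f, g, h] the diagonal is [2, 1, 2, 2, 2, 2, 1, 2]. The multiplicity of 0 as a Laplacian eigenvalue equals the number of connected components. The eigenvalues sum to 14, which equals trace(L) = 2|E|.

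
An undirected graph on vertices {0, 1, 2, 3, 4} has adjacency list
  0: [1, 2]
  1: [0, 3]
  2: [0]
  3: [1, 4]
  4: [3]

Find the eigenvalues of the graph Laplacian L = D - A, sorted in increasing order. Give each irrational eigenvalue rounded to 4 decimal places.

Reading degrees in the order [0, 1, 2, 3, 4] gives [2, 2, 1, 2, 1]; set D = diag(2, 2, 1, 2, 1) and form L = D - A. Diagonalising L (or applying a numerical eigensolver to the 5x5 matrix) gives the spectrum above. The single zero eigenvalue shows the graph is connected.

[0, 0.3820, 1.3820, 2.6180, 3.6180]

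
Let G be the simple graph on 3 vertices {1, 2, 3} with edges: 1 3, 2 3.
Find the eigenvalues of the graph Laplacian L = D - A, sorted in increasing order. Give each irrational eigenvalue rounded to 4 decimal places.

[0, 1, 3]

Each diagonal entry of L is the vertex degree and each off-diagonal entry is -1 where an edge is present, 0 otherwise; in the order [1, 2, 3] the diagonal is [1, 1, 2]. Since every row of L sums to 0, the all-ones vector is in the kernel and 0 is an eigenvalue.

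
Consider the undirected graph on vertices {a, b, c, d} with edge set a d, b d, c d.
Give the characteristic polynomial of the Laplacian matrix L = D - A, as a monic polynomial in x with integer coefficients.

With the vertex order [a, b, c, d], the degrees are [1, 1, 1, 3], giving D = diag(1, 1, 1, 3) and L = D - A. The eigenvalues of L are [0, 1, 1, 4]; the characteristic polynomial is the product of (x - lambda_i), which multiplies out to x^4 - 6x^3 + 9x^2 - 4x. The constant term is 0 because L is singular (the all-ones vector lies in its kernel).

x^4 - 6x^3 + 9x^2 - 4x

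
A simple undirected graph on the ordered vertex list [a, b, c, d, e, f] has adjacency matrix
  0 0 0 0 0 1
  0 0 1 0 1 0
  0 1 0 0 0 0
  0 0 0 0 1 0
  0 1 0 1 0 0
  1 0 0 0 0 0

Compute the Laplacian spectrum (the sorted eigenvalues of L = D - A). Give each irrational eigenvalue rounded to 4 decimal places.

With the vertex order [a, b, c, d, e, f], the degrees are [1, 2, 1, 1, 2, 1], giving D = diag(1, 2, 1, 1, 2, 1) and L = D - A. The multiplicity of 0 as a Laplacian eigenvalue equals the number of connected components. The 2 zero eigenvalues correspond to the 2 connected components.

[0, 0, 0.5858, 2, 2, 3.4142]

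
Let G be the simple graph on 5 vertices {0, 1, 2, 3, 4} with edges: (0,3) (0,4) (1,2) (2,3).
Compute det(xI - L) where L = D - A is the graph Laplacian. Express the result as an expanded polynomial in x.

Each diagonal entry of L is the vertex degree and each off-diagonal entry is -1 where an edge is present, 0 otherwise; in the order [0, 1, 2, 3, 4] the diagonal is [2, 1, 2, 2, 1]. L has integer entries, so p(x) = det(xI - L) has integer coefficients. Expanding the determinant yields x^5 - 8x^4 + 21x^3 - 20x^2 + 5x. Since p(0) = det(-L) = 0, x divides p(x). The eigenvalues sum to 8, which equals trace(L) = 2|E|.

x^5 - 8x^4 + 21x^3 - 20x^2 + 5x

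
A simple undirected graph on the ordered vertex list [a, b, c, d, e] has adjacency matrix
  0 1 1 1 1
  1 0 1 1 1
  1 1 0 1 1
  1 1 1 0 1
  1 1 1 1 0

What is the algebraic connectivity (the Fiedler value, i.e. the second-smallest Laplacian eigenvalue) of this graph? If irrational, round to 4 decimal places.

5

Each diagonal entry of L is the vertex degree and each off-diagonal entry is -1 where an edge is present, 0 otherwise; in the order [a, b, c, d, e] the diagonal is [4, 4, 4, 4, 4]. Computing the eigenvalues of L and sorting gives [0, 5, 5, 5, 5]. The Fiedler value lambda_2 = 5 is strictly positive, so the graph is connected. There is one zero in the spectrum, matching the 1 component. The eigenvalues sum to 20, which equals trace(L) = 2|E|.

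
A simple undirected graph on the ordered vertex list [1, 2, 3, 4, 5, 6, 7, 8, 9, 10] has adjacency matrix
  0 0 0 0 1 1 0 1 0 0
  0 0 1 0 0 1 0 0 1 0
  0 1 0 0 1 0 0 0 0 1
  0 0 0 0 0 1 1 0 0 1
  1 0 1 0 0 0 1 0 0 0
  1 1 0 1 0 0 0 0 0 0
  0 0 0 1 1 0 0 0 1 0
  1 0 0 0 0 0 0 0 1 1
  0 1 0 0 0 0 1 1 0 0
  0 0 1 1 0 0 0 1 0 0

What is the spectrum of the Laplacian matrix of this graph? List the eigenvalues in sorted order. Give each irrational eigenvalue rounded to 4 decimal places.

Reading degrees in the order [1, 2, 3, 4, 5, 6, 7, 8, 9, 10] gives [3, 3, 3, 3, 3, 3, 3, 3, 3, 3]; set D = diag(3, 3, 3, 3, 3, 3, 3, 3, 3, 3) and form L = D - A. The multiplicity of 0 as a Laplacian eigenvalue equals the number of connected components. By the matrix-tree theorem the graph has (1/10) * product of the nonzero eigenvalues = 2000 spanning trees. The largest eigenvalue, 5, is at most the vertex count 10.

[0, 2, 2, 2, 2, 2, 5, 5, 5, 5]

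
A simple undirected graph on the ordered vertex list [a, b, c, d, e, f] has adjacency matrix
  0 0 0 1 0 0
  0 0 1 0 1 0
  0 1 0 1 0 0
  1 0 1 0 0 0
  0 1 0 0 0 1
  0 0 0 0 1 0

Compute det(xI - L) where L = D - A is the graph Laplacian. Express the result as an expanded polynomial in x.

With the vertex order [a, b, c, d, e, f], the degrees are [1, 2, 2, 2, 2, 1], giving D = diag(1, 2, 2, 2, 2, 1) and L = D - A. L has integer entries, so p(x) = det(xI - L) has integer coefficients. Expanding the determinant yields x^6 - 10x^5 + 36x^4 - 56x^3 + 35x^2 - 6x. The constant term is 0 because L is singular (the all-ones vector lies in its kernel). The largest eigenvalue, 3.7321, is at most the vertex count 6. There is one zero in the spectrum, matching the 1 component.

x^6 - 10x^5 + 36x^4 - 56x^3 + 35x^2 - 6x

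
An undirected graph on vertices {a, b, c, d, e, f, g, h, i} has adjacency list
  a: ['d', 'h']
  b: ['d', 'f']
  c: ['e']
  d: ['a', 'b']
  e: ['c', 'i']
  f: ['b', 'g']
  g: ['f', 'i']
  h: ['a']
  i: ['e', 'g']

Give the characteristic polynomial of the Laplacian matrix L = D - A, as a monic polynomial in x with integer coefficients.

x^9 - 16x^8 + 105x^7 - 364x^6 + 715x^5 - 792x^4 + 462x^3 - 120x^2 + 9x

Each diagonal entry of L is the vertex degree and each off-diagonal entry is -1 where an edge is present, 0 otherwise; in the order [a, b, c, d, e, f, g, h, i] the diagonal is [2, 2, 1, 2, 2, 2, 2, 1, 2]. Computing det(xI - L) by cofactor expansion (or equivalently via sum-over-permutations) gives x^9 - 16x^8 + 105x^7 - 364x^6 + 715x^5 - 792x^4 + 462x^3 - 120x^2 + 9x. The constant term is 0 because L is singular (the all-ones vector lies in its kernel). The largest eigenvalue, 3.8794, is at most the vertex count 9.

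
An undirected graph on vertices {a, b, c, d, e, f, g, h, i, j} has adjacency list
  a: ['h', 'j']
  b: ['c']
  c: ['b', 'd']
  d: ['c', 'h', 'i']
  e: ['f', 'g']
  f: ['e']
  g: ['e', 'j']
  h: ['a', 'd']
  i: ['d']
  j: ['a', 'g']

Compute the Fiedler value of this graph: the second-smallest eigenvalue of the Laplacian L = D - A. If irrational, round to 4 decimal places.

0.1100

Reading degrees in the order [a, b, c, d, e, f, g, h, i, j] gives [2, 1, 2, 3, 2, 1, 2, 2, 1, 2]; set D = diag(2, 1, 2, 3, 2, 1, 2, 2, 1, 2) and form L = D - A. The smallest Laplacian eigenvalue is always 0. The next one, lambda_2 = 0.1100, measures how hard the graph is to disconnect: larger values mean better connectivity. By the matrix-tree theorem the graph has (1/10) * product of the nonzero eigenvalues = 1 spanning tree.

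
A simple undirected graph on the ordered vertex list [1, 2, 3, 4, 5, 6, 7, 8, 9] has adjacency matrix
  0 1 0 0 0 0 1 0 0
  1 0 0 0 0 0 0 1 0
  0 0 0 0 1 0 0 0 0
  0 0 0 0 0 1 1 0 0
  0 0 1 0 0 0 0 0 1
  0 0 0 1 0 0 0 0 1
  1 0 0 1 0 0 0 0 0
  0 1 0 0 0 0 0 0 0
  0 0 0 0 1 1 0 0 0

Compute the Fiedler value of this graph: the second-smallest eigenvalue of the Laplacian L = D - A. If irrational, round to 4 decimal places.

0.1206

Each diagonal entry of L is the vertex degree and each off-diagonal entry is -1 where an edge is present, 0 otherwise; in the order [1, 2, 3, 4, 5, 6, 7, 8, 9] the diagonal is [2, 2, 1, 2, 2, 2, 2, 1, 2]. The smallest Laplacian eigenvalue is always 0. The next one, lambda_2 = 0.1206, measures how hard the graph is to disconnect: larger values mean better connectivity. The largest eigenvalue, 3.8794, is at most the vertex count 9. The eigenvalues sum to 16, which equals trace(L) = 2|E|.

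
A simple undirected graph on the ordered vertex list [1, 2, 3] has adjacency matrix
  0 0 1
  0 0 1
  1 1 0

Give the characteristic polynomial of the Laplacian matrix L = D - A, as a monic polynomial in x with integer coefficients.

x^3 - 4x^2 + 3x

Reading degrees in the order [1, 2, 3] gives [1, 1, 2]; set D = diag(1, 1, 2) and form L = D - A. The eigenvalues of L are [0, 1, 3]; the characteristic polynomial is the product of (x - lambda_i), which multiplies out to x^3 - 4x^2 + 3x. Since p(0) = det(-L) = 0, x divides p(x).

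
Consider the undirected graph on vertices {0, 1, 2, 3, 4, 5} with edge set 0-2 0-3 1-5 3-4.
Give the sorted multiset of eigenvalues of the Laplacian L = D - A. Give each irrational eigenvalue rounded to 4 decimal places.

Reading degrees in the order [0, 1, 2, 3, 4, 5] gives [2, 1, 1, 2, 1, 1]; set D = diag(2, 1, 1, 2, 1, 1) and form L = D - A. L is symmetric positive semidefinite, so every eigenvalue is real and nonnegative. The 2 zero eigenvalues correspond to the 2 connected components.

[0, 0, 0.5858, 2, 2, 3.4142]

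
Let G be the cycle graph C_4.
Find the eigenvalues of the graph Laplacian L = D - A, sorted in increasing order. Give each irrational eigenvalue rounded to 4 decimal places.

[0, 2, 2, 4]

The graph has 4 vertices and degree multiset [2, 2, 2, 2]; D is the diagonal matrix of degrees and L = D - A. Since every row of L sums to 0, the all-ones vector is in the kernel and 0 is an eigenvalue. The single zero eigenvalue shows the graph is connected. There is one zero in the spectrum, matching the 1 component.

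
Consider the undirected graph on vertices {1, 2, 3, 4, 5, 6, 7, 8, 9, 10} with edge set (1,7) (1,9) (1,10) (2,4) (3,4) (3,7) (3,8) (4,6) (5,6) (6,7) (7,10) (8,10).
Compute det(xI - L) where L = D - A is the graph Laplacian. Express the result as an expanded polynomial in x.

With the vertex order [1, 2, 3, 4, 5, 6, 7, 8, 9, 10], the degrees are [3, 1, 3, 3, 1, 3, 4, 2, 1, 3], giving D = diag(3, 1, 3, 3, 1, 3, 4, 2, 1, 3) and L = D - A. Computing det(xI - L) by cofactor expansion (or equivalently via sum-over-permutations) gives x^10 - 24x^9 + 242x^8 - 1336x^7 + 4410x^6 - 8926x^5 + 10935x^4 - 7718x^3 + 2830x^2 - 410x. The coefficient of x^9 equals -trace(L) = -24, matching the sum of degrees. The largest eigenvalue, 5.7891, is at most the vertex count 10. There is one zero in the spectrum, matching the 1 component.

x^10 - 24x^9 + 242x^8 - 1336x^7 + 4410x^6 - 8926x^5 + 10935x^4 - 7718x^3 + 2830x^2 - 410x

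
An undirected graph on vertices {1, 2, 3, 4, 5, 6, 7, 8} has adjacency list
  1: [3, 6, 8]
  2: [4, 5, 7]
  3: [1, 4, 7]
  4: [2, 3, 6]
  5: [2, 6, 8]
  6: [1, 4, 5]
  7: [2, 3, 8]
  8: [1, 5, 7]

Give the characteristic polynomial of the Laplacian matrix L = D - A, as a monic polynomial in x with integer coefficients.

With the vertex order [1, 2, 3, 4, 5, 6, 7, 8], the degrees are [3, 3, 3, 3, 3, 3, 3, 3], giving D = diag(3, 3, 3, 3, 3, 3, 3, 3) and L = D - A. The eigenvalues of L are [0, 2, 2, 2, 4, 4, 4, 6]; the characteristic polynomial is the product of (x - lambda_i), which multiplies out to x^8 - 24x^7 + 240x^6 - 1296x^5 + 4080x^4 - 7488x^3 + 7424x^2 - 3072x. The coefficient of x^7 equals -trace(L) = -24, matching the sum of degrees. The largest eigenvalue, 6, is at most the vertex count 8.

x^8 - 24x^7 + 240x^6 - 1296x^5 + 4080x^4 - 7488x^3 + 7424x^2 - 3072x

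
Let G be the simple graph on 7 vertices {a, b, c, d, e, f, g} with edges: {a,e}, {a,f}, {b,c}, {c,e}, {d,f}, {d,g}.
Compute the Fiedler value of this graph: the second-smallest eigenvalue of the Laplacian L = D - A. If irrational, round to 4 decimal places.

0.1981

With the vertex order [a, b, c, d, e, f, g], the degrees are [2, 1, 2, 2, 2, 2, 1], giving D = diag(2, 1, 2, 2, 2, 2, 1) and L = D - A. Computing the eigenvalues of L and sorting gives [0, 0.1981, 0.7530, 1.5550, 2.4450, 3.2470, 3.8019]. The Fiedler value lambda_2 = 0.1981 is strictly positive, so the graph is connected. By the matrix-tree theorem the graph has (1/7) * product of the nonzero eigenvalues = 1 spanning tree. There is one zero in the spectrum, matching the 1 component.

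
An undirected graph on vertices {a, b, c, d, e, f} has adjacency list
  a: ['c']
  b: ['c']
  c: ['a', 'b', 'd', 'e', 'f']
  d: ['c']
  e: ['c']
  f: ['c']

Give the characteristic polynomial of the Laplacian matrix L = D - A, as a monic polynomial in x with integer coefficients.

x^6 - 10x^5 + 30x^4 - 40x^3 + 25x^2 - 6x

Each diagonal entry of L is the vertex degree and each off-diagonal entry is -1 where an edge is present, 0 otherwise; in the order [a, b, c, d, e, f] the diagonal is [1, 1, 5, 1, 1, 1]. The eigenvalues of L are [0, 1, 1, 1, 1, 6]; the characteristic polynomial is the product of (x - lambda_i), which multiplies out to x^6 - 10x^5 + 30x^4 - 40x^3 + 25x^2 - 6x. Since p(0) = det(-L) = 0, x divides p(x). By the matrix-tree theorem the graph has (1/6) * product of the nonzero eigenvalues = 1 spanning tree.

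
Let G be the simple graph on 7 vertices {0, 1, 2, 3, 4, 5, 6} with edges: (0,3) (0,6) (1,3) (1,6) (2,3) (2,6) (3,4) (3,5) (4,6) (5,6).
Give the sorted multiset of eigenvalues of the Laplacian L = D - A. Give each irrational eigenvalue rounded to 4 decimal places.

Each diagonal entry of L is the vertex degree and each off-diagonal entry is -1 where an edge is present, 0 otherwise; in the order [0, 1, 2, 3, 4, 5, 6] the diagonal is [2, 2, 2, 5, 2, 2, 5]. L is symmetric positive semidefinite, so every eigenvalue is real and nonnegative. The single zero eigenvalue shows the graph is connected. There is one zero in the spectrum, matching the 1 component. The largest eigenvalue, 7, is at most the vertex count 7.

[0, 2, 2, 2, 2, 5, 7]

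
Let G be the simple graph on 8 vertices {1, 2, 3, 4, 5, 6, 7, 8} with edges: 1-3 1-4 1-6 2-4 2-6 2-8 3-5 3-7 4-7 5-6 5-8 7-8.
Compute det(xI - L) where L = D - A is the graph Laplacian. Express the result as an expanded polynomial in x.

x^8 - 24x^7 + 240x^6 - 1296x^5 + 4080x^4 - 7488x^3 + 7424x^2 - 3072x

Reading degrees in the order [1, 2, 3, 4, 5, 6, 7, 8] gives [3, 3, 3, 3, 3, 3, 3, 3]; set D = diag(3, 3, 3, 3, 3, 3, 3, 3) and form L = D - A. L has integer entries, so p(x) = det(xI - L) has integer coefficients. Expanding the determinant yields x^8 - 24x^7 + 240x^6 - 1296x^5 + 4080x^4 - 7488x^3 + 7424x^2 - 3072x. The coefficient of x^7 equals -trace(L) = -24, matching the sum of degrees.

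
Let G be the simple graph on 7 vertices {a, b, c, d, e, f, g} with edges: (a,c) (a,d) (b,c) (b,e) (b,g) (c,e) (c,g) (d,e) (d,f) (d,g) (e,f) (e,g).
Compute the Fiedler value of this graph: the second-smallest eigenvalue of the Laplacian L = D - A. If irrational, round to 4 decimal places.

1.6830

With the vertex order [a, b, c, d, e, f, g], the degrees are [2, 3, 4, 4, 5, 2, 4], giving D = diag(2, 3, 4, 4, 5, 2, 4) and L = D - A. The sorted Laplacian eigenvalues are [0, 1.6830, 1.8789, 3.9145, 4.6534, 5.6122, 6.2581]; the algebraic connectivity is the second entry, 1.6830.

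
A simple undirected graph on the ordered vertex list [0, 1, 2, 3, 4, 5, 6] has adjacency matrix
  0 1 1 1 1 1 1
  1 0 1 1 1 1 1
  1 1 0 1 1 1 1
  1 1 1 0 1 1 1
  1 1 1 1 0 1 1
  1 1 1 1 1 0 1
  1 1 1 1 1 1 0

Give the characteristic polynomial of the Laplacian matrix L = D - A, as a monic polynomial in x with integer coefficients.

Each diagonal entry of L is the vertex degree and each off-diagonal entry is -1 where an edge is present, 0 otherwise; in the order [0, 1, 2, 3, 4, 5, 6] the diagonal is [6, 6, 6, 6, 6, 6, 6]. L has integer entries, so p(x) = det(xI - L) has integer coefficients. Expanding the determinant yields x^7 - 42x^6 + 735x^5 - 6860x^4 + 36015x^3 - 100842x^2 + 117649x. The coefficient of x^6 equals -trace(L) = -42, matching the sum of degrees. The eigenvalues sum to 42, which equals trace(L) = 2|E|.

x^7 - 42x^6 + 735x^5 - 6860x^4 + 36015x^3 - 100842x^2 + 117649x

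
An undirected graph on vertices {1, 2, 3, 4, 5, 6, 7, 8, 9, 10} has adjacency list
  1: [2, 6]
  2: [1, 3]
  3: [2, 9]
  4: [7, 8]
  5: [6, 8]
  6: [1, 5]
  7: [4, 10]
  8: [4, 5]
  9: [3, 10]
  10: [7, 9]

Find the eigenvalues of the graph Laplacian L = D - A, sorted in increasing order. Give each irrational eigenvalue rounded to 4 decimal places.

[0, 0.3820, 0.3820, 1.3820, 1.3820, 2.6180, 2.6180, 3.6180, 3.6180, 4]

Reading degrees in the order [1, 2, 3, 4, 5, 6, 7, 8, 9, 10] gives [2, 2, 2, 2, 2, 2, 2, 2, 2, 2]; set D = diag(2, 2, 2, 2, 2, 2, 2, 2, 2, 2) and form L = D - A. The multiplicity of 0 as a Laplacian eigenvalue equals the number of connected components. The single zero eigenvalue shows the graph is connected.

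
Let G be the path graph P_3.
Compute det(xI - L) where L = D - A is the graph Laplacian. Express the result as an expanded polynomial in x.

The graph has 3 vertices and degree multiset [2, 1, 1]; D is the diagonal matrix of degrees and L = D - A. Computing det(xI - L) by cofactor expansion (or equivalently via sum-over-permutations) gives x^3 - 4x^2 + 3x. The constant term is 0 because L is singular (the all-ones vector lies in its kernel).

x^3 - 4x^2 + 3x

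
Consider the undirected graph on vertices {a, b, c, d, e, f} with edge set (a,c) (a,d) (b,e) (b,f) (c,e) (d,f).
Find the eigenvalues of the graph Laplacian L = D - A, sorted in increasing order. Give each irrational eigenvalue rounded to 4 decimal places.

Reading degrees in the order [a, b, c, d, e, f] gives [2, 2, 2, 2, 2, 2]; set D = diag(2, 2, 2, 2, 2, 2) and form L = D - A. Since every row of L sums to 0, the all-ones vector is in the kernel and 0 is an eigenvalue. The single zero eigenvalue shows the graph is connected. There is one zero in the spectrum, matching the 1 component. The eigenvalues sum to 12, which equals trace(L) = 2|E|.

[0, 1, 1, 3, 3, 4]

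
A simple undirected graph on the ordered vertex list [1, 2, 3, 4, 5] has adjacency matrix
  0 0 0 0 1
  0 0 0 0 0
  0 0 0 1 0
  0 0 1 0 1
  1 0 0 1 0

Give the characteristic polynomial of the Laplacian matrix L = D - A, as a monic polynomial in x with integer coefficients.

x^5 - 6x^4 + 10x^3 - 4x^2

With the vertex order [1, 2, 3, 4, 5], the degrees are [1, 0, 1, 2, 2], giving D = diag(1, 0, 1, 2, 2) and L = D - A. L has integer entries, so p(x) = det(xI - L) has integer coefficients. Expanding the determinant yields x^5 - 6x^4 + 10x^3 - 4x^2. The constant term is 0 because L is singular (the all-ones vector lies in its kernel). The largest eigenvalue, 3.4142, is at most the vertex count 5.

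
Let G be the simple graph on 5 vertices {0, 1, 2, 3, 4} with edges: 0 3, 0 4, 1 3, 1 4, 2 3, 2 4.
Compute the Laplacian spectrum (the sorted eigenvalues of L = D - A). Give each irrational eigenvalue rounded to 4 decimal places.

Each diagonal entry of L is the vertex degree and each off-diagonal entry is -1 where an edge is present, 0 otherwise; in the order [0, 1, 2, 3, 4] the diagonal is [2, 2, 2, 3, 3]. The multiplicity of 0 as a Laplacian eigenvalue equals the number of connected components. There is one zero in the spectrum, matching the 1 component.

[0, 2, 2, 3, 5]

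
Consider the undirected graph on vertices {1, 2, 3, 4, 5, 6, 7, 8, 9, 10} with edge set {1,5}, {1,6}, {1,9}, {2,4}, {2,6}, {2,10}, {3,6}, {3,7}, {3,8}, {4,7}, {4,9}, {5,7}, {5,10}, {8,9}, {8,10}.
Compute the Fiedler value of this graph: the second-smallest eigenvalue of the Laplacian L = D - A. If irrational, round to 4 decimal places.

Each diagonal entry of L is the vertex degree and each off-diagonal entry is -1 where an edge is present, 0 otherwise; in the order [1, 2, 3, 4, 5, 6, 7, 8, 9, 10] the diagonal is [3, 3, 3, 3, 3, 3, 3, 3, 3, 3]. Computing the eigenvalues of L and sorting gives [0, 2, 2, 2, 2, 2, 5, 5, 5, 5]. The Fiedler value lambda_2 = 2 is strictly positive, so the graph is connected. The eigenvalues sum to 30, which equals trace(L) = 2|E|.

2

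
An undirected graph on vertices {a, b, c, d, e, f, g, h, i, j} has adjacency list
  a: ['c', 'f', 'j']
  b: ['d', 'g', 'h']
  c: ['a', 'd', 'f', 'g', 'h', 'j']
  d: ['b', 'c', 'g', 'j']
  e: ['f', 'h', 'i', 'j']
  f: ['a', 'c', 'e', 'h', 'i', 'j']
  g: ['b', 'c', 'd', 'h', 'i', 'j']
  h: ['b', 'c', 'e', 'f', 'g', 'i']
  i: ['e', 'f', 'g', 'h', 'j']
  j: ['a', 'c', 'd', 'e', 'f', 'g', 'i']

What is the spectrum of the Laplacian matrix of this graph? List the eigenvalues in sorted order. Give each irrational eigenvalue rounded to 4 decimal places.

Reading degrees in the order [a, b, c, d, e, f, g, h, i, j] gives [3, 3, 6, 4, 4, 6, 6, 6, 5, 7]; set D = diag(3, 3, 6, 4, 4, 6, 6, 6, 5, 7) and form L = D - A. The multiplicity of 0 as a Laplacian eigenvalue equals the number of connected components. By the matrix-tree theorem the graph has (1/10) * product of the nonzero eigenvalues = 221824 spanning trees.

[0, 2.0968, 2.7902, 4.0435, 5.0558, 5.8223, 6.6228, 7.1385, 7.8883, 8.5418]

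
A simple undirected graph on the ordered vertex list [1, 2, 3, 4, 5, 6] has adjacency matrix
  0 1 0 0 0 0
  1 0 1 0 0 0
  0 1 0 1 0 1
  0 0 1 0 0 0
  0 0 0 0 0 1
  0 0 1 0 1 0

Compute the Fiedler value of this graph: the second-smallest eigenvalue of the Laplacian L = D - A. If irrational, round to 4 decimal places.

Reading degrees in the order [1, 2, 3, 4, 5, 6] gives [1, 2, 3, 1, 1, 2]; set D = diag(1, 2, 3, 1, 1, 2) and form L = D - A. The sorted Laplacian eigenvalues are [0, 0.3820, 0.6972, 2, 2.6180, 4.3028]; the algebraic connectivity is the second entry, 0.3820. The eigenvalues sum to 10, which equals trace(L) = 2|E|. There is one zero in the spectrum, matching the 1 component.

0.3820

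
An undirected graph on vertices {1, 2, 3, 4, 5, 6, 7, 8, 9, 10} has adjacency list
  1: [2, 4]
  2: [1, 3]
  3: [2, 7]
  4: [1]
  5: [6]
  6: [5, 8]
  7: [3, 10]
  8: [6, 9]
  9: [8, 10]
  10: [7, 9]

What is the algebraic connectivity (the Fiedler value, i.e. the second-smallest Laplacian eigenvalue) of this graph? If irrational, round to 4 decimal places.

0.0979

With the vertex order [1, 2, 3, 4, 5, 6, 7, 8, 9, 10], the degrees are [2, 2, 2, 1, 1, 2, 2, 2, 2, 2], giving D = diag(2, 2, 2, 1, 1, 2, 2, 2, 2, 2) and L = D - A. Computing the eigenvalues of L and sorting gives [0, 0.0979, 0.3820, 0.8244, 1.3820, 2, 2.6180, 3.1756, 3.6180, 3.9021]. The Fiedler value lambda_2 = 0.0979 is strictly positive, so the graph is connected. The largest eigenvalue, 3.9021, is at most the vertex count 10.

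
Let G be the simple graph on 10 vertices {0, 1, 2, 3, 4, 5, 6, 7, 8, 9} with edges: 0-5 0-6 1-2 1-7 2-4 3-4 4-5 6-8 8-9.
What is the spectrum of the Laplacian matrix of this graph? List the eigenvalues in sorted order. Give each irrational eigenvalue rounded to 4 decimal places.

[0, 0.1172, 0.3820, 0.7586, 1.3820, 1.6674, 2.6180, 3.0846, 3.6180, 4.3721]

With the vertex order [0, 1, 2, 3, 4, 5, 6, 7, 8, 9], the degrees are [2, 2, 2, 1, 3, 2, 2, 1, 2, 1], giving D = diag(2, 2, 2, 1, 3, 2, 2, 1, 2, 1) and L = D - A. L is symmetric positive semidefinite, so every eigenvalue is real and nonnegative. The single zero eigenvalue shows the graph is connected. There is one zero in the spectrum, matching the 1 component. By the matrix-tree theorem the graph has (1/10) * product of the nonzero eigenvalues = 1 spanning tree.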